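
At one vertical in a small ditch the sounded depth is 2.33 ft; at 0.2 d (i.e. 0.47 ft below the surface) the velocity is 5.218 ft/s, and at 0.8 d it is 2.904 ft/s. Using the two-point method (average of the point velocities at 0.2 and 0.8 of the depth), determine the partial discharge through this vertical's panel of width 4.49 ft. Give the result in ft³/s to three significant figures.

42.5 ft³/s

v̄ = (5.218 + 2.904) / 2 = 4.061 ft/s
q = v̄ × d × w = 4.061 × 2.33 × 4.49 = 42.48 ft³/s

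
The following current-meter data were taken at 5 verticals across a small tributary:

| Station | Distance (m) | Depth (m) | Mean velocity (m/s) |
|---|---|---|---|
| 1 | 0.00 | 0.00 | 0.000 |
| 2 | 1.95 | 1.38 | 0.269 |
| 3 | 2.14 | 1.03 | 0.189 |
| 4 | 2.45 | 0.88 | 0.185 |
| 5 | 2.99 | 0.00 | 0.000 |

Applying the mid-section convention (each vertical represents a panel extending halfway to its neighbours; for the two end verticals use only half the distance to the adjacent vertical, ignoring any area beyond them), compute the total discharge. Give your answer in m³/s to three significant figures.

w_2 = (2.14 − 0.00)/2 = 1.07 m; q_2 = 0.269 × 1.38 × 1.07 = 0.3972 m³/s
w_3 = (2.45 − 1.95)/2 = 0.25 m; q_3 = 0.189 × 1.03 × 0.25 = 0.04867 m³/s
w_4 = (2.99 − 2.14)/2 = 0.425 m; q_4 = 0.185 × 0.88 × 0.425 = 0.06919 m³/s
Stations 1, 5 contribute zero (depth or velocity is 0).
Q = Σ qᵢ = 0.5151 m³/s

0.515 m³/s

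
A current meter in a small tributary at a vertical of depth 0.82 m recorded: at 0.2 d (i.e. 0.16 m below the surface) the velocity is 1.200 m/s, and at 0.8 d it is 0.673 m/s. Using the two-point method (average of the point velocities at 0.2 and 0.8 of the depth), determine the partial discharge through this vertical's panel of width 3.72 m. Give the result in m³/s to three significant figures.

2.86 m³/s

v̄ = (1.200 + 0.673) / 2 = 0.9365 m/s
q = v̄ × d × w = 0.9365 × 0.82 × 3.72 = 2.857 m³/s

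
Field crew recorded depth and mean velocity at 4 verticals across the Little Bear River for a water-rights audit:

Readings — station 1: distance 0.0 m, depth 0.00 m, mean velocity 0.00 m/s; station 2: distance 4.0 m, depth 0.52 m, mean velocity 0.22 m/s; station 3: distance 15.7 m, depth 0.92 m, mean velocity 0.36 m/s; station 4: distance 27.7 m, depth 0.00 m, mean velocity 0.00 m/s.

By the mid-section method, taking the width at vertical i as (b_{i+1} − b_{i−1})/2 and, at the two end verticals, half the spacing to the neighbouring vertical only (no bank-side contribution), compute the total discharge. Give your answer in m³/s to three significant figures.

4.82 m³/s

w_2 = (15.7 − 0.0)/2 = 7.85 m; q_2 = 0.22 × 0.52 × 7.85 = 0.8980 m³/s
w_3 = (27.7 − 4.0)/2 = 11.85 m; q_3 = 0.36 × 0.92 × 11.85 = 3.925 m³/s
Stations 1, 4 contribute zero (depth or velocity is 0).
Q = Σ qᵢ = 4.823 m³/s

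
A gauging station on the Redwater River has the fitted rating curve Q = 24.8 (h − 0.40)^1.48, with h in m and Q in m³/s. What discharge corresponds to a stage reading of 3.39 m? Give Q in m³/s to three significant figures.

Q = 24.8 × (3.39 − 0.40)^1.48 = 24.8 × 2.99^1.48 = 125.4 m³/s

125 m³/s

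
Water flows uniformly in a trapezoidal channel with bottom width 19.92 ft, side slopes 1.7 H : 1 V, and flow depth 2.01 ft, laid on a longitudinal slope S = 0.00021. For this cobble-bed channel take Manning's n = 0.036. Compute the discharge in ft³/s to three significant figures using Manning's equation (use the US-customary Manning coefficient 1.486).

A = (b + z·y)·y = (19.92 + 1.7×2.01)×2.01 = 46.91 ft²
P = b + 2y√(1+z²) = 19.92 + 2×2.01×√(1+1.7²) = 27.85 ft
R = A/P = 46.91/27.85 = 1.684 ft
Q = (1.486/n)·A·R^(2/3)·S^(1/2) = (1.486/0.036) × 46.91 × 1.684^(2/3) × 0.00021^(1/2) = 39.72 ft³/s

39.7 ft³/s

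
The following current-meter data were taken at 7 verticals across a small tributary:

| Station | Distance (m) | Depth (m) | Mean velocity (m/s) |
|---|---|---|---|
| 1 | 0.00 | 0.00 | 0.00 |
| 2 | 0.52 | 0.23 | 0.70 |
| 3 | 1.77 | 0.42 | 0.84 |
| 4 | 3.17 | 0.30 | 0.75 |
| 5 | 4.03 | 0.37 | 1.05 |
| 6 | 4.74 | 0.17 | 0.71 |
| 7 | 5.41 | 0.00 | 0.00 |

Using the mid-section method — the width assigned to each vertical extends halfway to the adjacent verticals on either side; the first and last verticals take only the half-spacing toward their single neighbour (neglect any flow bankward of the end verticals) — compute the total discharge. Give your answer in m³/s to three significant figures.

w_2 = (1.77 − 0.00)/2 = 0.885 m; q_2 = 0.70 × 0.23 × 0.885 = 0.1425 m³/s
w_3 = (3.17 − 0.52)/2 = 1.325 m; q_3 = 0.84 × 0.42 × 1.325 = 0.4675 m³/s
w_4 = (4.03 − 1.77)/2 = 1.13 m; q_4 = 0.75 × 0.30 × 1.13 = 0.2543 m³/s
w_5 = (4.74 − 3.17)/2 = 0.785 m; q_5 = 1.05 × 0.37 × 0.785 = 0.3050 m³/s
w_6 = (5.41 − 4.03)/2 = 0.69 m; q_6 = 0.71 × 0.17 × 0.69 = 0.08328 m³/s
Stations 1, 7 contribute zero (depth or velocity is 0).
Q = Σ qᵢ = 1.252 m³/s

1.25 m³/s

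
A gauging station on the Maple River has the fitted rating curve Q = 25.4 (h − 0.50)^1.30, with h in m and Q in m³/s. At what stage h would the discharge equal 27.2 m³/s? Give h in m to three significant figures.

h − h₀ = (Q/C)^(1/b) = (27.2/25.4)^(1/1.30) = 1.054 m
h = 0.50 + 1.054 = 1.554 m

1.55 m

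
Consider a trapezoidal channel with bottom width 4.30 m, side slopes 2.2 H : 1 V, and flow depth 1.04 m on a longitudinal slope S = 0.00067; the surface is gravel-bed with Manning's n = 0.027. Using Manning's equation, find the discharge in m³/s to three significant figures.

A = (b + z·y)·y = (4.30 + 2.2×1.04)×1.04 = 6.852 m²
P = b + 2y√(1+z²) = 4.30 + 2×1.04×√(1+2.2²) = 9.327 m
R = A/P = 6.852/9.327 = 0.7346 m
Q = (1/n)·A·R^(2/3)·S^(1/2) = (1/0.027) × 6.852 × 0.7346^(2/3) × 0.00067^(1/2) = 5.348 m³/s

5.35 m³/s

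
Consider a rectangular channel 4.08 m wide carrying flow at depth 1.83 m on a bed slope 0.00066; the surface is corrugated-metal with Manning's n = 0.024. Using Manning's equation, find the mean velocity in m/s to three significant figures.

A = b·y = 4.08 × 1.83 = 7.466 m²
P = b + 2y = 4.08 + 2×1.83 = 7.740 m
R = A/P = 7.466/7.740 = 0.9647 m
Q = (1/n)·A·R^(2/3)·S^(1/2) = (1/0.024) × 7.466 × 0.9647^(2/3) × 0.00066^(1/2) = 7.803 m³/s
V = Q/A = 7.803/7.466 = 1.045 m/s

1.05 m/s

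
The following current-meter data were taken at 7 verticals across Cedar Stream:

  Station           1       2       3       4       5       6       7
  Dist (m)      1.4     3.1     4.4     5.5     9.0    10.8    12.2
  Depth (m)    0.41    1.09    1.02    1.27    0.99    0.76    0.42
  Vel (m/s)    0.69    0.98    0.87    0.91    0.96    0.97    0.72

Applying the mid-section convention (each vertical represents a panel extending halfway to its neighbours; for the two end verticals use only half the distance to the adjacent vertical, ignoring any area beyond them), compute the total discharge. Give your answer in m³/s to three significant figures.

w_1 = (3.1 − 1.4)/2 = 0.85 m; q_1 = 0.69 × 0.41 × 0.85 = 0.2405 m³/s
w_2 = (4.4 − 1.4)/2 = 1.5 m; q_2 = 0.98 × 1.09 × 1.5 = 1.602 m³/s
w_3 = (5.5 − 3.1)/2 = 1.2 m; q_3 = 0.87 × 1.02 × 1.2 = 1.065 m³/s
w_4 = (9.0 − 4.4)/2 = 2.3 m; q_4 = 0.91 × 1.27 × 2.3 = 2.658 m³/s
w_5 = (10.8 − 5.5)/2 = 2.65 m; q_5 = 0.96 × 0.99 × 2.65 = 2.519 m³/s
w_6 = (12.2 − 9.0)/2 = 1.6 m; q_6 = 0.97 × 0.76 × 1.6 = 1.180 m³/s
w_7 = (12.2 − 10.8)/2 = 0.7 m; q_7 = 0.72 × 0.42 × 0.7 = 0.2117 m³/s
Q = Σ qᵢ = 9.476 m³/s

9.48 m³/s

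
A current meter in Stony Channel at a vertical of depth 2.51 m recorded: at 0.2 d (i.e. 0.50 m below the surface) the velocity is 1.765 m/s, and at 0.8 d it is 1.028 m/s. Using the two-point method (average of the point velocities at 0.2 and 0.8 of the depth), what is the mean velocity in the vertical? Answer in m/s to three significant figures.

1.40 m/s

v̄ = (1.765 + 1.028) / 2 = 1.397 m/s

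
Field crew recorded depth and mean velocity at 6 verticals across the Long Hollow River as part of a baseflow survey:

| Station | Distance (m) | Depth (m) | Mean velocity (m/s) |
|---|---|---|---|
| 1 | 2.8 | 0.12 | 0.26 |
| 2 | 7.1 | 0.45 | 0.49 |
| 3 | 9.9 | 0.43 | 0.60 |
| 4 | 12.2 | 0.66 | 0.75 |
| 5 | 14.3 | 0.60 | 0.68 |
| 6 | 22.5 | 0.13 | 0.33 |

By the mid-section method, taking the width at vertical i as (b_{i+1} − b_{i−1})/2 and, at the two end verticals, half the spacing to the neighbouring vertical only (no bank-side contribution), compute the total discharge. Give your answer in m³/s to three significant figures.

4.87 m³/s

w_1 = (7.1 − 2.8)/2 = 2.15 m; q_1 = 0.26 × 0.12 × 2.15 = 0.06708 m³/s
w_2 = (9.9 − 2.8)/2 = 3.55 m; q_2 = 0.49 × 0.45 × 3.55 = 0.7828 m³/s
w_3 = (12.2 − 7.1)/2 = 2.55 m; q_3 = 0.60 × 0.43 × 2.55 = 0.6579 m³/s
w_4 = (14.3 − 9.9)/2 = 2.2 m; q_4 = 0.75 × 0.66 × 2.2 = 1.089 m³/s
w_5 = (22.5 − 12.2)/2 = 5.15 m; q_5 = 0.68 × 0.60 × 5.15 = 2.101 m³/s
w_6 = (22.5 − 14.3)/2 = 4.1 m; q_6 = 0.33 × 0.13 × 4.1 = 0.1759 m³/s
Q = Σ qᵢ = 4.874 m³/s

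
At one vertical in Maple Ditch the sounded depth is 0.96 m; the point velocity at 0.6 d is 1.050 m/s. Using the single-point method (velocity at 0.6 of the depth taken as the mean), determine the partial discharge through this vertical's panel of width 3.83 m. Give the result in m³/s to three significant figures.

v̄ = v₀.₆ = 1.050 m/s
q = v̄ × d × w = 1.050 × 0.96 × 3.83 = 3.861 m³/s

3.86 m³/s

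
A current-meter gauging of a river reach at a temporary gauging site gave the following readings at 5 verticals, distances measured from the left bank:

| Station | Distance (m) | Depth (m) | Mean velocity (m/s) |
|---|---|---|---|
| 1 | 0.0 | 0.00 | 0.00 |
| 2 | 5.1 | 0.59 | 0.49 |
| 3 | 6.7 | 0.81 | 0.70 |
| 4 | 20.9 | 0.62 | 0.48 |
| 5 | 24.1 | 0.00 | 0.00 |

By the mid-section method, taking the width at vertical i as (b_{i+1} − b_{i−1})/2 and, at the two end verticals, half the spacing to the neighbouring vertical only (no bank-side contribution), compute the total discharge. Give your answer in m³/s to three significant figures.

w_2 = (6.7 − 0.0)/2 = 3.35 m; q_2 = 0.49 × 0.59 × 3.35 = 0.9685 m³/s
w_3 = (20.9 − 5.1)/2 = 7.9 m; q_3 = 0.70 × 0.81 × 7.9 = 4.479 m³/s
w_4 = (24.1 − 6.7)/2 = 8.7 m; q_4 = 0.48 × 0.62 × 8.7 = 2.589 m³/s
Stations 1, 5 contribute zero (depth or velocity is 0).
Q = Σ qᵢ = 8.037 m³/s

8.04 m³/s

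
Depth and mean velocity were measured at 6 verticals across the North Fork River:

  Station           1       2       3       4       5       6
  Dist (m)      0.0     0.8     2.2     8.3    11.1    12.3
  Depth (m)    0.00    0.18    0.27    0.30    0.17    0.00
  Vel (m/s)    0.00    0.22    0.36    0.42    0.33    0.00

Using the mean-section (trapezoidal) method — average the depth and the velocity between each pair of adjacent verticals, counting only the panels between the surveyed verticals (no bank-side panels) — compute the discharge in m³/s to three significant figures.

1.04 m³/s

Panel 1-2: Δb = 0.8 m, d̄ = (0.00+0.18)/2 = 0.09, v̄ = (0.00+0.22)/2 = 0.11 → q = 0.8×0.09×0.11 = 0.007920 m³/s
Panel 2-3: Δb = 1.4 m, d̄ = (0.18+0.27)/2 = 0.225, v̄ = (0.22+0.36)/2 = 0.29 → q = 1.4×0.225×0.29 = 0.09135 m³/s
Panel 3-4: Δb = 6.1 m, d̄ = (0.27+0.30)/2 = 0.285, v̄ = (0.36+0.42)/2 = 0.39 → q = 6.1×0.285×0.39 = 0.6780 m³/s
Panel 4-5: Δb = 2.8 m, d̄ = (0.30+0.17)/2 = 0.235, v̄ = (0.42+0.33)/2 = 0.375 → q = 2.8×0.235×0.375 = 0.2468 m³/s
Panel 5-6: Δb = 1.2 m, d̄ = (0.17+0.00)/2 = 0.085, v̄ = (0.33+0.00)/2 = 0.165 → q = 1.2×0.085×0.165 = 0.01683 m³/s
Q = Σ q = 1.041 m³/s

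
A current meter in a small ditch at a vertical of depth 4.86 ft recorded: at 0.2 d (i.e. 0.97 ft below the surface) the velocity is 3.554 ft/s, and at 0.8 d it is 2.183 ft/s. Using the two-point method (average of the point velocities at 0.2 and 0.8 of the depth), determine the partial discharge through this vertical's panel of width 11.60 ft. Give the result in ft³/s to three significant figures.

v̄ = (3.554 + 2.183) / 2 = 2.869 ft/s
q = v̄ × d × w = 2.869 × 4.86 × 11.60 = 161.7 ft³/s

162 ft³/s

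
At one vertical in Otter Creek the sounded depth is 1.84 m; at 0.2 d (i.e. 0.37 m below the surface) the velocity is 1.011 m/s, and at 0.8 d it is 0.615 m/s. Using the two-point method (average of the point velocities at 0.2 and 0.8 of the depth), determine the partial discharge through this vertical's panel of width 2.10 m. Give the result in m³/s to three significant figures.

3.14 m³/s

v̄ = (1.011 + 0.615) / 2 = 0.8130 m/s
q = v̄ × d × w = 0.8130 × 1.84 × 2.10 = 3.141 m³/s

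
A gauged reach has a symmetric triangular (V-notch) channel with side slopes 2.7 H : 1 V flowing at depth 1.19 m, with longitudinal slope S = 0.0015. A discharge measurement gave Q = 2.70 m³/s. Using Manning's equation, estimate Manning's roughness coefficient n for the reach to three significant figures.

A = z·y² = 2.7×1.19² = 3.823 m²
P = 2y√(1+z²) = 2×1.19×√(1+2.7²) = 6.853 m
R = A/P = 3.823/6.853 = 0.5580 m
n = (1/Q)·A·R^(2/3)·S^(1/2) = (1/2.70) × 3.823 × 0.6777 × 0.03873 = 0.03717

0.0372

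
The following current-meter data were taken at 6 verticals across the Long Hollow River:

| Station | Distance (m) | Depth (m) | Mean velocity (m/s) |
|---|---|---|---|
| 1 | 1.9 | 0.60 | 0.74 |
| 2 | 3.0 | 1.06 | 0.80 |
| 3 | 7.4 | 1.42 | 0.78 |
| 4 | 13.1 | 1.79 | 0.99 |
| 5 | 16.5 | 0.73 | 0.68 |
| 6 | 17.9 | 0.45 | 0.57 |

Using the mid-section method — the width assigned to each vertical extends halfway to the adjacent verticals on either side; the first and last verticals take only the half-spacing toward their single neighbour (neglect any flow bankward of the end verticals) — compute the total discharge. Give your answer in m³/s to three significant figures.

w_1 = (3.0 − 1.9)/2 = 0.55 m; q_1 = 0.74 × 0.60 × 0.55 = 0.2442 m³/s
w_2 = (7.4 − 1.9)/2 = 2.75 m; q_2 = 0.80 × 1.06 × 2.75 = 2.332 m³/s
w_3 = (13.1 − 3.0)/2 = 5.05 m; q_3 = 0.78 × 1.42 × 5.05 = 5.593 m³/s
w_4 = (16.5 − 7.4)/2 = 4.55 m; q_4 = 0.99 × 1.79 × 4.55 = 8.063 m³/s
w_5 = (17.9 − 13.1)/2 = 2.4 m; q_5 = 0.68 × 0.73 × 2.4 = 1.191 m³/s
w_6 = (17.9 − 16.5)/2 = 0.7 m; q_6 = 0.57 × 0.45 × 0.7 = 0.1796 m³/s
Q = Σ qᵢ = 17.60 m³/s

17.6 m³/s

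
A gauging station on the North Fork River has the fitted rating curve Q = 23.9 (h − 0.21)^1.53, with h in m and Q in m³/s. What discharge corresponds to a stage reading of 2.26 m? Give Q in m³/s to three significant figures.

Q = 23.9 × (2.26 − 0.21)^1.53 = 23.9 × 2.05^1.53 = 71.68 m³/s

71.7 m³/s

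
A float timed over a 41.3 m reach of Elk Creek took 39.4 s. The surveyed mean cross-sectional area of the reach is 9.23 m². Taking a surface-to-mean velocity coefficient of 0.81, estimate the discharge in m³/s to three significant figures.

7.84 m³/s

v_surface = L / t̄ = 41.3 / 39.4 = 1.048 m/s
v_mean = 0.81 × 1.048 = 0.8491 m/s
Q = A × v_mean = 9.23 × 0.8491 = 7.837 m³/s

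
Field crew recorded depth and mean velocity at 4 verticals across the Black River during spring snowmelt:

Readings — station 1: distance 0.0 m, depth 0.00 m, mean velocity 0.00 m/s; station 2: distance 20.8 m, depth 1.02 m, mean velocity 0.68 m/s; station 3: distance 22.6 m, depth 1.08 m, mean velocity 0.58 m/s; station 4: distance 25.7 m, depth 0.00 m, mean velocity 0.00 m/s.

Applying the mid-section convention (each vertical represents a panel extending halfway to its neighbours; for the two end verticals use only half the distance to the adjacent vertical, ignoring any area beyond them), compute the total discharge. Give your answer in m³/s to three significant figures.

9.37 m³/s

w_2 = (22.6 − 0.0)/2 = 11.3 m; q_2 = 0.68 × 1.02 × 11.3 = 7.838 m³/s
w_3 = (25.7 − 20.8)/2 = 2.45 m; q_3 = 0.58 × 1.08 × 2.45 = 1.535 m³/s
Stations 1, 4 contribute zero (depth or velocity is 0).
Q = Σ qᵢ = 9.372 m³/s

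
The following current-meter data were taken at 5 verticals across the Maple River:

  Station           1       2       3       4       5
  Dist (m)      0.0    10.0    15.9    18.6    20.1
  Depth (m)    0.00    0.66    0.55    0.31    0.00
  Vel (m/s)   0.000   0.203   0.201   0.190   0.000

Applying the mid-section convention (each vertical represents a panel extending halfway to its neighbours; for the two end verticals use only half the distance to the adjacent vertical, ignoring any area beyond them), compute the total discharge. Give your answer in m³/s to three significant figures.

w_2 = (15.9 − 0.0)/2 = 7.95 m; q_2 = 0.203 × 0.66 × 7.95 = 1.065 m³/s
w_3 = (18.6 − 10.0)/2 = 4.3 m; q_3 = 0.201 × 0.55 × 4.3 = 0.4754 m³/s
w_4 = (20.1 − 15.9)/2 = 2.1 m; q_4 = 0.190 × 0.31 × 2.1 = 0.1237 m³/s
Stations 1, 5 contribute zero (depth or velocity is 0).
Q = Σ qᵢ = 1.664 m³/s

1.66 m³/s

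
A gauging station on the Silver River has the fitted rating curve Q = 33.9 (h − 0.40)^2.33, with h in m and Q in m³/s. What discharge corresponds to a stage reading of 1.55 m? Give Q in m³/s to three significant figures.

Q = 33.9 × (1.55 − 0.40)^2.33 = 33.9 × 1.15^2.33 = 46.95 m³/s

46.9 m³/s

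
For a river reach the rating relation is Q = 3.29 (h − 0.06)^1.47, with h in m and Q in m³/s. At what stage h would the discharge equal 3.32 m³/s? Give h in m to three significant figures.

h − h₀ = (Q/C)^(1/b) = (3.32/3.29)^(1/1.47) = 1.006 m
h = 0.06 + 1.006 = 1.066 m

1.07 m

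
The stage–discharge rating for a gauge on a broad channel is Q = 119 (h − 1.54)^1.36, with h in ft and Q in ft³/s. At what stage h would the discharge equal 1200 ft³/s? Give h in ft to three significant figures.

7.01 ft

h − h₀ = (Q/C)^(1/b) = (1200/119)^(1/1.36) = 5.470 ft
h = 1.54 + 5.470 = 7.010 ft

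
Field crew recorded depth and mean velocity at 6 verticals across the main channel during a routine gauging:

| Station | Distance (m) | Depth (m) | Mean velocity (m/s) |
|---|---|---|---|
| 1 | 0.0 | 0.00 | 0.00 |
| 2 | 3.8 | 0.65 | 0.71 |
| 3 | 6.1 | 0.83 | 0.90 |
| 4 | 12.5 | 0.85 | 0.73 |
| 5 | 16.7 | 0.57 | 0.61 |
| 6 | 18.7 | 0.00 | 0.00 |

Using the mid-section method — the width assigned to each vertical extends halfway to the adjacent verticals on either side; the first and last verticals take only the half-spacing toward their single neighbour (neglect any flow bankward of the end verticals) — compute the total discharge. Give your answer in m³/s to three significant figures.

9.02 m³/s

w_2 = (6.1 − 0.0)/2 = 3.05 m; q_2 = 0.71 × 0.65 × 3.05 = 1.408 m³/s
w_3 = (12.5 − 3.8)/2 = 4.35 m; q_3 = 0.90 × 0.83 × 4.35 = 3.249 m³/s
w_4 = (16.7 − 6.1)/2 = 5.3 m; q_4 = 0.73 × 0.85 × 5.3 = 3.289 m³/s
w_5 = (18.7 − 12.5)/2 = 3.1 m; q_5 = 0.61 × 0.57 × 3.1 = 1.078 m³/s
Stations 1, 6 contribute zero (depth or velocity is 0).
Q = Σ qᵢ = 9.024 m³/s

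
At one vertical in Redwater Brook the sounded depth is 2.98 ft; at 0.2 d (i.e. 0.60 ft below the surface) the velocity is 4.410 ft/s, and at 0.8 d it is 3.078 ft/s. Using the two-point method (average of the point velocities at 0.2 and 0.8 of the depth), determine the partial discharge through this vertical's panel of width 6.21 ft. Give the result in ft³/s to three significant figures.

69.3 ft³/s

v̄ = (4.410 + 3.078) / 2 = 3.744 ft/s
q = v̄ × d × w = 3.744 × 2.98 × 6.21 = 69.29 ft³/s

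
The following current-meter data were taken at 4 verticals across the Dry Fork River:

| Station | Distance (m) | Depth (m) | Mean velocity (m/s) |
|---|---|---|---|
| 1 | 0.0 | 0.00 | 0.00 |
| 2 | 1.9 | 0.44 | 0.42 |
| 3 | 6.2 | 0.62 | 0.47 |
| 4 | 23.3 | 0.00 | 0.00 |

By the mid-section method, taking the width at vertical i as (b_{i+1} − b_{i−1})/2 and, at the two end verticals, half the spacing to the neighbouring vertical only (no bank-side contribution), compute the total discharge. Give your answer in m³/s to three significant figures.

w_2 = (6.2 − 0.0)/2 = 3.1 m; q_2 = 0.42 × 0.44 × 3.1 = 0.5729 m³/s
w_3 = (23.3 − 1.9)/2 = 10.7 m; q_3 = 0.47 × 0.62 × 10.7 = 3.118 m³/s
Stations 1, 4 contribute zero (depth or velocity is 0).
Q = Σ qᵢ = 3.691 m³/s

3.69 m³/s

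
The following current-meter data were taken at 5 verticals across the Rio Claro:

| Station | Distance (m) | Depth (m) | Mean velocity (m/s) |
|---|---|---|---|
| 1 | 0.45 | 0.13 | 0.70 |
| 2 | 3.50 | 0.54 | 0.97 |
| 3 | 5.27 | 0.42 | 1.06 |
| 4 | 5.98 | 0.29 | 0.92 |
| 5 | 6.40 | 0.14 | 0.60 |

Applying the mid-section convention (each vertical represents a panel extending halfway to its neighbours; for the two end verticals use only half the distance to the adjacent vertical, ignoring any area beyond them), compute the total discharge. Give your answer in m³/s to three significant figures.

2.12 m³/s

w_1 = (3.50 − 0.45)/2 = 1.525 m; q_1 = 0.70 × 0.13 × 1.525 = 0.1388 m³/s
w_2 = (5.27 − 0.45)/2 = 2.41 m; q_2 = 0.97 × 0.54 × 2.41 = 1.262 m³/s
w_3 = (5.98 − 3.50)/2 = 1.24 m; q_3 = 1.06 × 0.42 × 1.24 = 0.5520 m³/s
w_4 = (6.40 − 5.27)/2 = 0.565 m; q_4 = 0.92 × 0.29 × 0.565 = 0.1507 m³/s
w_5 = (6.40 − 5.98)/2 = 0.21 m; q_5 = 0.60 × 0.14 × 0.21 = 0.01764 m³/s
Q = Σ qᵢ = 2.122 m³/s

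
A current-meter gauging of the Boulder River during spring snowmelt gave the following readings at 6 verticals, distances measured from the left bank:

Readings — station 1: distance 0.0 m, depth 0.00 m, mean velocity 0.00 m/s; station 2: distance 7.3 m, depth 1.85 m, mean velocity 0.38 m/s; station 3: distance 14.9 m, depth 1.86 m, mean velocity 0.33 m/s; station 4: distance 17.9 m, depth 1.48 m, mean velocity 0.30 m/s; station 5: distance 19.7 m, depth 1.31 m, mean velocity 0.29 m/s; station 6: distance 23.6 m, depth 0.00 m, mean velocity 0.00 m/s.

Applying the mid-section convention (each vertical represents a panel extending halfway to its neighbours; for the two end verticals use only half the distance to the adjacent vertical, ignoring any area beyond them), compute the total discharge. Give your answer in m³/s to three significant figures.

10.6 m³/s

w_2 = (14.9 − 0.0)/2 = 7.45 m; q_2 = 0.38 × 1.85 × 7.45 = 5.237 m³/s
w_3 = (17.9 − 7.3)/2 = 5.3 m; q_3 = 0.33 × 1.86 × 5.3 = 3.253 m³/s
w_4 = (19.7 − 14.9)/2 = 2.4 m; q_4 = 0.30 × 1.48 × 2.4 = 1.066 m³/s
w_5 = (23.6 − 17.9)/2 = 2.85 m; q_5 = 0.29 × 1.31 × 2.85 = 1.083 m³/s
Stations 1, 6 contribute zero (depth or velocity is 0).
Q = Σ qᵢ = 10.64 m³/s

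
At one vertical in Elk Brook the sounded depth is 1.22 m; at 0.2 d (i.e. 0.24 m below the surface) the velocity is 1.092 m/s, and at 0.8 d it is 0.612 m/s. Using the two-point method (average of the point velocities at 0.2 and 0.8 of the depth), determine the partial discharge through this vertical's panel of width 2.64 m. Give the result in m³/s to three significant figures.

2.74 m³/s

v̄ = (1.092 + 0.612) / 2 = 0.8520 m/s
q = v̄ × d × w = 0.8520 × 1.22 × 2.64 = 2.744 m³/s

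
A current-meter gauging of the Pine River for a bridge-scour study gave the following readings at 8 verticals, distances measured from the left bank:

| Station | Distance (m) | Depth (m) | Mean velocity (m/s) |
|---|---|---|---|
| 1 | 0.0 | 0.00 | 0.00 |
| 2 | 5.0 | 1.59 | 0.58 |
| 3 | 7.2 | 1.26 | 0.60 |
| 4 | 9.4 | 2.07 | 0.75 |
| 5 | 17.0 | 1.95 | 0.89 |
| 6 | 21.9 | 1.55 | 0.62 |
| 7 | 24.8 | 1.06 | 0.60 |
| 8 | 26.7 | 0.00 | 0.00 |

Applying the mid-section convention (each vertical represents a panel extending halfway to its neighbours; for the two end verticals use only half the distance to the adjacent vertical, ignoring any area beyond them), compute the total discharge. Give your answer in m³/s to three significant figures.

w_2 = (7.2 − 0.0)/2 = 3.6 m; q_2 = 0.58 × 1.59 × 3.6 = 3.320 m³/s
w_3 = (9.4 − 5.0)/2 = 2.2 m; q_3 = 0.60 × 1.26 × 2.2 = 1.663 m³/s
w_4 = (17.0 − 7.2)/2 = 4.9 m; q_4 = 0.75 × 2.07 × 4.9 = 7.607 m³/s
w_5 = (21.9 − 9.4)/2 = 6.25 m; q_5 = 0.89 × 1.95 × 6.25 = 10.85 m³/s
w_6 = (24.8 − 17.0)/2 = 3.9 m; q_6 = 0.62 × 1.55 × 3.9 = 3.748 m³/s
w_7 = (26.7 − 21.9)/2 = 2.4 m; q_7 = 0.60 × 1.06 × 2.4 = 1.526 m³/s
Stations 1, 8 contribute zero (depth or velocity is 0).
Q = Σ qᵢ = 28.71 m³/s

28.7 m³/s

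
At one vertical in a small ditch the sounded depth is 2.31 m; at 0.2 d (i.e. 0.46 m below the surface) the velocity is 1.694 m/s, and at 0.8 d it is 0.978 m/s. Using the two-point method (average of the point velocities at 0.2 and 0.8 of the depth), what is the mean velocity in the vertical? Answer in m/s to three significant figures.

v̄ = (1.694 + 0.978) / 2 = 1.336 m/s

1.34 m/s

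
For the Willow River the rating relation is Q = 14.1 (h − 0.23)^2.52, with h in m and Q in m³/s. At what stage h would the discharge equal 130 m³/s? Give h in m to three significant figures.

2.64 m

h − h₀ = (Q/C)^(1/b) = (130/14.1)^(1/2.52) = 2.414 m
h = 0.23 + 2.414 = 2.644 m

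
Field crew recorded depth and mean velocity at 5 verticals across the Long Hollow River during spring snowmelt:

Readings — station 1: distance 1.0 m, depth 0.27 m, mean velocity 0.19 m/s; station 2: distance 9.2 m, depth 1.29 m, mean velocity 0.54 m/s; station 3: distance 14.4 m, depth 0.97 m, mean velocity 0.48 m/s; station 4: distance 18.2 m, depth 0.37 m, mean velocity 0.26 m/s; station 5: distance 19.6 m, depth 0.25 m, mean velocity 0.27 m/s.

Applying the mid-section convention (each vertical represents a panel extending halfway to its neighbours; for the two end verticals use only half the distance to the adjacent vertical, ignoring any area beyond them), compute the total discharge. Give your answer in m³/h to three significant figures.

w_1 = (9.2 − 1.0)/2 = 4.1 m; q_1 = 0.19 × 0.27 × 4.1 = 0.2103 m³/s
w_2 = (14.4 − 1.0)/2 = 6.7 m; q_2 = 0.54 × 1.29 × 6.7 = 4.667 m³/s
w_3 = (18.2 − 9.2)/2 = 4.5 m; q_3 = 0.48 × 0.97 × 4.5 = 2.095 m³/s
w_4 = (19.6 − 14.4)/2 = 2.6 m; q_4 = 0.26 × 0.37 × 2.6 = 0.2501 m³/s
w_5 = (19.6 − 18.2)/2 = 0.7 m; q_5 = 0.27 × 0.25 × 0.7 = 0.04725 m³/s
Q = Σ qᵢ = 7.270 m³/s
= 7.270 × 3600 = 26170 m³/h

26200 m³/h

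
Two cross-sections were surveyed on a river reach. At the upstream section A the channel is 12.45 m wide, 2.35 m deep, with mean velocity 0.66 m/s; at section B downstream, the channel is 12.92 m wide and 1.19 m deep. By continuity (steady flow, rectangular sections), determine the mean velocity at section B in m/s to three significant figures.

1.26 m/s

Q = A₁V₁ = (12.45×2.35) × 0.66 = 19.31 m³/s
A₂ = 12.92 × 1.19 = 15.37 m²
V₂ = Q/A₂ = 19.31/15.37 = 1.256 m/s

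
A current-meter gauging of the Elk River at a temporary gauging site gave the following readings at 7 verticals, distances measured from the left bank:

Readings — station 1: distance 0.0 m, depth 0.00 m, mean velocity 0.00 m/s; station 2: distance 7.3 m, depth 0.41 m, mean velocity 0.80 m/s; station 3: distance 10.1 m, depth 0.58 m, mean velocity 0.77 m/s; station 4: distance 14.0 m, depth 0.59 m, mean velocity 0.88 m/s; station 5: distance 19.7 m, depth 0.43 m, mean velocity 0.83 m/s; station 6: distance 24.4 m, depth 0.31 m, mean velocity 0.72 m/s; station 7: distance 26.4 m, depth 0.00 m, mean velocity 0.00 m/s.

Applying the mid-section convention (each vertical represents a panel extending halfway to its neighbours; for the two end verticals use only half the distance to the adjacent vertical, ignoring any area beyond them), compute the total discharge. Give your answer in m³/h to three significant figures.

29700 m³/h

w_2 = (10.1 − 0.0)/2 = 5.05 m; q_2 = 0.80 × 0.41 × 5.05 = 1.656 m³/s
w_3 = (14.0 − 7.3)/2 = 3.35 m; q_3 = 0.77 × 0.58 × 3.35 = 1.496 m³/s
w_4 = (19.7 − 10.1)/2 = 4.8 m; q_4 = 0.88 × 0.59 × 4.8 = 2.492 m³/s
w_5 = (24.4 − 14.0)/2 = 5.2 m; q_5 = 0.83 × 0.43 × 5.2 = 1.856 m³/s
w_6 = (26.4 − 19.7)/2 = 3.35 m; q_6 = 0.72 × 0.31 × 3.35 = 0.7477 m³/s
Stations 1, 7 contribute zero (depth or velocity is 0).
Q = Σ qᵢ = 8.248 m³/s
= 8.248 × 3600 = 29690 m³/h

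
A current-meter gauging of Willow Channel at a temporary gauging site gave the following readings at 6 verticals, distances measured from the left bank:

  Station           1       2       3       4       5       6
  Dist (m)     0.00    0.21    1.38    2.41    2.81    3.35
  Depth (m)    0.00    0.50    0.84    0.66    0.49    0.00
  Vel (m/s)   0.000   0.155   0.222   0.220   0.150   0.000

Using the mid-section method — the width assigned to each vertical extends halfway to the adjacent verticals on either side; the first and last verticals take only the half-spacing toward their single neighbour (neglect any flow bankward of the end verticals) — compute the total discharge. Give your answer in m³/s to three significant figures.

0.397 m³/s

w_2 = (1.38 − 0.00)/2 = 0.69 m; q_2 = 0.155 × 0.50 × 0.69 = 0.05348 m³/s
w_3 = (2.41 − 0.21)/2 = 1.1 m; q_3 = 0.222 × 0.84 × 1.1 = 0.2051 m³/s
w_4 = (2.81 − 1.38)/2 = 0.715 m; q_4 = 0.220 × 0.66 × 0.715 = 0.1038 m³/s
w_5 = (3.35 − 2.41)/2 = 0.47 m; q_5 = 0.150 × 0.49 × 0.47 = 0.03455 m³/s
Stations 1, 6 contribute zero (depth or velocity is 0).
Q = Σ qᵢ = 0.3970 m³/s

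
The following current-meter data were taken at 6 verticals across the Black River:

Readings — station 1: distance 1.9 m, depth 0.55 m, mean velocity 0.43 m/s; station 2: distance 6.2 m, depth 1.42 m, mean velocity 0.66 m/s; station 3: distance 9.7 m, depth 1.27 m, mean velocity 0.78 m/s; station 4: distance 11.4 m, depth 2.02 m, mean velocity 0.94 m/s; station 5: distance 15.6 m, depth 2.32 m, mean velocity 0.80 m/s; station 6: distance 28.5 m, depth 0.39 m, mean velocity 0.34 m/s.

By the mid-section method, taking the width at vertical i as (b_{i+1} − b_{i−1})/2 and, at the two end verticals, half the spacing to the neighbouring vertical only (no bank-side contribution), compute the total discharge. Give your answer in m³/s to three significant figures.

w_1 = (6.2 − 1.9)/2 = 2.15 m; q_1 = 0.43 × 0.55 × 2.15 = 0.5085 m³/s
w_2 = (9.7 − 1.9)/2 = 3.9 m; q_2 = 0.66 × 1.42 × 3.9 = 3.655 m³/s
w_3 = (11.4 − 6.2)/2 = 2.6 m; q_3 = 0.78 × 1.27 × 2.6 = 2.576 m³/s
w_4 = (15.6 − 9.7)/2 = 2.95 m; q_4 = 0.94 × 2.02 × 2.95 = 5.601 m³/s
w_5 = (28.5 − 11.4)/2 = 8.55 m; q_5 = 0.80 × 2.32 × 8.55 = 15.87 m³/s
w_6 = (28.5 − 15.6)/2 = 6.45 m; q_6 = 0.34 × 0.39 × 6.45 = 0.8553 m³/s
Q = Σ qᵢ = 29.06 m³/s

29.1 m³/s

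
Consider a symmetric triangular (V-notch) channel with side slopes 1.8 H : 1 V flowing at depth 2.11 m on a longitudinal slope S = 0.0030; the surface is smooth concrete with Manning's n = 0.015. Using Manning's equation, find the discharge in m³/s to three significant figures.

A = z·y² = 1.8×2.11² = 8.014 m²
P = 2y√(1+z²) = 2×2.11×√(1+1.8²) = 8.690 m
R = A/P = 8.014/8.690 = 0.9222 m
Q = (1/n)·A·R^(2/3)·S^(1/2) = (1/0.015) × 8.014 × 0.9222^(2/3) × 0.0030^(1/2) = 27.72 m³/s

27.7 m³/s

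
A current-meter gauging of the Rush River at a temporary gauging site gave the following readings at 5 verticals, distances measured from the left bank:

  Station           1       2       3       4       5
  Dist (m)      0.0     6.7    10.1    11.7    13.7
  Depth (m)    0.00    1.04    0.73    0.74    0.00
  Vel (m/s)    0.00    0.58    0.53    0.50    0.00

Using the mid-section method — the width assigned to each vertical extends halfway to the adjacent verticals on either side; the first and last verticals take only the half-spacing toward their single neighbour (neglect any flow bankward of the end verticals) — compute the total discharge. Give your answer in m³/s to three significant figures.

4.68 m³/s

w_2 = (10.1 − 0.0)/2 = 5.05 m; q_2 = 0.58 × 1.04 × 5.05 = 3.046 m³/s
w_3 = (11.7 − 6.7)/2 = 2.5 m; q_3 = 0.53 × 0.73 × 2.5 = 0.9673 m³/s
w_4 = (13.7 − 10.1)/2 = 1.8 m; q_4 = 0.50 × 0.74 × 1.8 = 0.6660 m³/s
Stations 1, 5 contribute zero (depth or velocity is 0).
Q = Σ qᵢ = 4.679 m³/s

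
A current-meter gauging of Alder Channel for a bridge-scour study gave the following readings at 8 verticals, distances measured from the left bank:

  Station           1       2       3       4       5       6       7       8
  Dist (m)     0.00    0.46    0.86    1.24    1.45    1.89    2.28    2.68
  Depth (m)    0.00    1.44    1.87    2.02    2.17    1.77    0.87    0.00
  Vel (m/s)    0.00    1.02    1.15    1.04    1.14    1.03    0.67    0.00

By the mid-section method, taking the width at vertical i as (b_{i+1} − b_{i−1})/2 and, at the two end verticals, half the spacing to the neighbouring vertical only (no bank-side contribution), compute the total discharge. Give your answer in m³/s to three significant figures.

3.88 m³/s

w_2 = (0.86 − 0.00)/2 = 0.43 m; q_2 = 1.02 × 1.44 × 0.43 = 0.6316 m³/s
w_3 = (1.24 − 0.46)/2 = 0.39 m; q_3 = 1.15 × 1.87 × 0.39 = 0.8387 m³/s
w_4 = (1.45 − 0.86)/2 = 0.295 m; q_4 = 1.04 × 2.02 × 0.295 = 0.6197 m³/s
w_5 = (1.89 − 1.24)/2 = 0.325 m; q_5 = 1.14 × 2.17 × 0.325 = 0.8040 m³/s
w_6 = (2.28 − 1.45)/2 = 0.415 m; q_6 = 1.03 × 1.77 × 0.415 = 0.7566 m³/s
w_7 = (2.68 − 1.89)/2 = 0.395 m; q_7 = 0.67 × 0.87 × 0.395 = 0.2302 m³/s
Stations 1, 8 contribute zero (depth or velocity is 0).
Q = Σ qᵢ = 3.881 m³/s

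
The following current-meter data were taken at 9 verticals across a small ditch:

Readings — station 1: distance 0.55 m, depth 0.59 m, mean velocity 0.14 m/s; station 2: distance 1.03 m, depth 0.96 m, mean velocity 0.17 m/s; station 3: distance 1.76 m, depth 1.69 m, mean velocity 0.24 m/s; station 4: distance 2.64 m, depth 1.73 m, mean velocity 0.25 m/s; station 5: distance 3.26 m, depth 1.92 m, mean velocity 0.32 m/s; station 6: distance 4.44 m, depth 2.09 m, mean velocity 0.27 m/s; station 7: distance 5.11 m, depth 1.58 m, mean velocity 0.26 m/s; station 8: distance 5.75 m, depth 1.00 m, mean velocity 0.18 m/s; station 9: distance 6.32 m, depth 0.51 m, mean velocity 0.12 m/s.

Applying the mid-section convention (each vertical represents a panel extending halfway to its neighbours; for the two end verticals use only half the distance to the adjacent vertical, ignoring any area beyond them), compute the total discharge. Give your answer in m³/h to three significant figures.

8060 m³/h

w_1 = (1.03 − 0.55)/2 = 0.24 m; q_1 = 0.14 × 0.59 × 0.24 = 0.01982 m³/s
w_2 = (1.76 − 0.55)/2 = 0.605 m; q_2 = 0.17 × 0.96 × 0.605 = 0.09874 m³/s
w_3 = (2.64 − 1.03)/2 = 0.805 m; q_3 = 0.24 × 1.69 × 0.805 = 0.3265 m³/s
w_4 = (3.26 − 1.76)/2 = 0.75 m; q_4 = 0.25 × 1.73 × 0.75 = 0.3244 m³/s
w_5 = (4.44 − 2.64)/2 = 0.9 m; q_5 = 0.32 × 1.92 × 0.9 = 0.5530 m³/s
w_6 = (5.11 − 3.26)/2 = 0.925 m; q_6 = 0.27 × 2.09 × 0.925 = 0.5220 m³/s
w_7 = (5.75 − 4.44)/2 = 0.655 m; q_7 = 0.26 × 1.58 × 0.655 = 0.2691 m³/s
w_8 = (6.32 − 5.11)/2 = 0.605 m; q_8 = 0.18 × 1.00 × 0.605 = 0.1089 m³/s
w_9 = (6.32 − 5.75)/2 = 0.285 m; q_9 = 0.12 × 0.51 × 0.285 = 0.01744 m³/s
Q = Σ qᵢ = 2.240 m³/s
= 2.240 × 3600 = 8063 m³/h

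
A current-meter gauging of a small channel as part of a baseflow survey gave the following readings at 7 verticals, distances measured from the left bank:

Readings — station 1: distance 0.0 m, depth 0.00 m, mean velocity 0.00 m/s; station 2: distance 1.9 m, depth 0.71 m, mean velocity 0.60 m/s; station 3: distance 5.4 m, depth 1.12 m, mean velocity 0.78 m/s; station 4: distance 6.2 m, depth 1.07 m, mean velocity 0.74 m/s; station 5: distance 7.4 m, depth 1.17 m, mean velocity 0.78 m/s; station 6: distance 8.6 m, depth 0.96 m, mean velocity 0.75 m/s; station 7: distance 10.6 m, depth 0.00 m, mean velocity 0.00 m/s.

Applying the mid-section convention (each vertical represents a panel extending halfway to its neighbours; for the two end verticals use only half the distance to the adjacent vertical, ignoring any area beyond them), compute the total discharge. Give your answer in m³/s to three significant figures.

6.07 m³/s

w_2 = (5.4 − 0.0)/2 = 2.7 m; q_2 = 0.60 × 0.71 × 2.7 = 1.150 m³/s
w_3 = (6.2 − 1.9)/2 = 2.15 m; q_3 = 0.78 × 1.12 × 2.15 = 1.878 m³/s
w_4 = (7.4 − 5.4)/2 = 1 m; q_4 = 0.74 × 1.07 × 1 = 0.7918 m³/s
w_5 = (8.6 − 6.2)/2 = 1.2 m; q_5 = 0.78 × 1.17 × 1.2 = 1.095 m³/s
w_6 = (10.6 − 7.4)/2 = 1.6 m; q_6 = 0.75 × 0.96 × 1.6 = 1.152 m³/s
Stations 1, 7 contribute zero (depth or velocity is 0).
Q = Σ qᵢ = 6.067 m³/s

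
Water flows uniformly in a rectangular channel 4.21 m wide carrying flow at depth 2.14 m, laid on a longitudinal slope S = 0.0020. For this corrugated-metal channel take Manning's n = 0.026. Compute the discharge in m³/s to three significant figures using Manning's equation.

16.1 m³/s

A = b·y = 4.21 × 2.14 = 9.009 m²
P = b + 2y = 4.21 + 2×2.14 = 8.490 m
R = A/P = 9.009/8.490 = 1.061 m
Q = (1/n)·A·R^(2/3)·S^(1/2) = (1/0.026) × 9.009 × 1.061^(2/3) × 0.0020^(1/2) = 16.12 m³/s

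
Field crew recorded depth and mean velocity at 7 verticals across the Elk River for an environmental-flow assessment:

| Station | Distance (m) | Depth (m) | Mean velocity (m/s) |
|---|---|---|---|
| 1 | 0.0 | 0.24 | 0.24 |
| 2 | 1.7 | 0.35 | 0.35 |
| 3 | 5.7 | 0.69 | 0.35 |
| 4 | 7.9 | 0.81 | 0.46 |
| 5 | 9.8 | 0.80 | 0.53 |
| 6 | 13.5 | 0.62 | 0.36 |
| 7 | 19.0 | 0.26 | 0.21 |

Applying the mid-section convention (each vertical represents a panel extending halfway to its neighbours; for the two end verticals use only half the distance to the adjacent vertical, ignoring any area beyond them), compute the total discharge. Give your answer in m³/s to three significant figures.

4.27 m³/s

w_1 = (1.7 − 0.0)/2 = 0.85 m; q_1 = 0.24 × 0.24 × 0.85 = 0.04896 m³/s
w_2 = (5.7 − 0.0)/2 = 2.85 m; q_2 = 0.35 × 0.35 × 2.85 = 0.3491 m³/s
w_3 = (7.9 − 1.7)/2 = 3.1 m; q_3 = 0.35 × 0.69 × 3.1 = 0.7487 m³/s
w_4 = (9.8 − 5.7)/2 = 2.05 m; q_4 = 0.46 × 0.81 × 2.05 = 0.7638 m³/s
w_5 = (13.5 − 7.9)/2 = 2.8 m; q_5 = 0.53 × 0.80 × 2.8 = 1.187 m³/s
w_6 = (19.0 − 9.8)/2 = 4.6 m; q_6 = 0.36 × 0.62 × 4.6 = 1.027 m³/s
w_7 = (19.0 − 13.5)/2 = 2.75 m; q_7 = 0.21 × 0.26 × 2.75 = 0.1502 m³/s
Q = Σ qᵢ = 4.275 m³/s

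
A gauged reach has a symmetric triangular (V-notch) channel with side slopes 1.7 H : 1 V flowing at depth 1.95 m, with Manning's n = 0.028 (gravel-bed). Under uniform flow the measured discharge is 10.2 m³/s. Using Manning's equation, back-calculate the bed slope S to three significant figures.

0.00246

A = z·y² = 1.7×1.95² = 6.464 m²
P = 2y√(1+z²) = 2×1.95×√(1+1.7²) = 7.692 m
R = A/P = 6.464/7.692 = 0.8404 m
S = (Q·n / (1·A·R^(2/3)))² = (10.2×0.028 / (1×6.464×0.8905))² = 0.002461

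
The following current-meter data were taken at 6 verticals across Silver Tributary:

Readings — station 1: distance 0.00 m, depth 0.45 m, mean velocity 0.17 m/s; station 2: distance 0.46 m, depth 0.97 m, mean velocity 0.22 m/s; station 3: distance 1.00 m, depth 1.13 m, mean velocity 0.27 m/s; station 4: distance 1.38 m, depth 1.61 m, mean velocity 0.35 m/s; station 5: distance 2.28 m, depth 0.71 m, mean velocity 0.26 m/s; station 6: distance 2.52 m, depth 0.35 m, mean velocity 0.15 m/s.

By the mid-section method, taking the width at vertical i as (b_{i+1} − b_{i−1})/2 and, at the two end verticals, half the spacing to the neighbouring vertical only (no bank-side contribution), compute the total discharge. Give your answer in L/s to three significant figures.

w_1 = (0.46 − 0.00)/2 = 0.23 m; q_1 = 0.17 × 0.45 × 0.23 = 0.01760 m³/s
w_2 = (1.00 − 0.00)/2 = 0.5 m; q_2 = 0.22 × 0.97 × 0.5 = 0.1067 m³/s
w_3 = (1.38 − 0.46)/2 = 0.46 m; q_3 = 0.27 × 1.13 × 0.46 = 0.1403 m³/s
w_4 = (2.28 − 1.00)/2 = 0.64 m; q_4 = 0.35 × 1.61 × 0.64 = 0.3606 m³/s
w_5 = (2.52 − 1.38)/2 = 0.57 m; q_5 = 0.26 × 0.71 × 0.57 = 0.1052 m³/s
w_6 = (2.52 − 2.28)/2 = 0.12 m; q_6 = 0.15 × 0.35 × 0.12 = 0.006300 m³/s
Q = Σ qᵢ = 0.7368 m³/s
= 0.7368 × 1000 = 736.8 L/s

737 L/s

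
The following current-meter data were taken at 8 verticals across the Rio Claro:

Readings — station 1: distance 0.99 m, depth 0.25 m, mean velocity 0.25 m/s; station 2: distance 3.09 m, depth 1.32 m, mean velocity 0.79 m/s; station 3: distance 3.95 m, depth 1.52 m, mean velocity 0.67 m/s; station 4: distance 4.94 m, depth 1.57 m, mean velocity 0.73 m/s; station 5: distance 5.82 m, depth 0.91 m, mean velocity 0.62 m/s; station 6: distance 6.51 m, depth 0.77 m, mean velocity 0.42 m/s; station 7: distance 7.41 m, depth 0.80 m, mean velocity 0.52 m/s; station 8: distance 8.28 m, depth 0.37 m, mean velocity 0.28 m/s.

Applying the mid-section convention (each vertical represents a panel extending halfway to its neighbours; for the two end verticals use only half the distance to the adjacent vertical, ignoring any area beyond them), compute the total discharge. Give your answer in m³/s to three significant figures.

w_1 = (3.09 − 0.99)/2 = 1.05 m; q_1 = 0.25 × 0.25 × 1.05 = 0.06563 m³/s
w_2 = (3.95 − 0.99)/2 = 1.48 m; q_2 = 0.79 × 1.32 × 1.48 = 1.543 m³/s
w_3 = (4.94 − 3.09)/2 = 0.925 m; q_3 = 0.67 × 1.52 × 0.925 = 0.9420 m³/s
w_4 = (5.82 − 3.95)/2 = 0.935 m; q_4 = 0.73 × 1.57 × 0.935 = 1.072 m³/s
w_5 = (6.51 − 4.94)/2 = 0.785 m; q_5 = 0.62 × 0.91 × 0.785 = 0.4429 m³/s
w_6 = (7.41 − 5.82)/2 = 0.795 m; q_6 = 0.42 × 0.77 × 0.795 = 0.2571 m³/s
w_7 = (8.28 − 6.51)/2 = 0.885 m; q_7 = 0.52 × 0.80 × 0.885 = 0.3682 m³/s
w_8 = (8.28 − 7.41)/2 = 0.435 m; q_8 = 0.28 × 0.37 × 0.435 = 0.04507 m³/s
Q = Σ qᵢ = 4.736 m³/s

4.74 m³/s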